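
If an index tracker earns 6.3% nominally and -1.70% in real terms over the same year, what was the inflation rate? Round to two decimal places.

8.14%

From (1+r_nom) = (1+r_real)(1+π), we get 1+π = (1 + 6.3%)/(1 − 1.70%) = 1.063/0.9830 ≈ 1.08138.
So π ≈ 8.1384%.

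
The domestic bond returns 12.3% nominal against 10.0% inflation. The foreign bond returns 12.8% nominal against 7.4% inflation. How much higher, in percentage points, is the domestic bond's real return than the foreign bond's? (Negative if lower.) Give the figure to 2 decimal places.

The domestic bond real return: 1.123/1.100 − 1 = 2.091%.
The foreign bond real return: 1.128/1.074 − 1 = 5.028%.
Difference: 2.091 − 5.028 = -2.937 pp.

-2.94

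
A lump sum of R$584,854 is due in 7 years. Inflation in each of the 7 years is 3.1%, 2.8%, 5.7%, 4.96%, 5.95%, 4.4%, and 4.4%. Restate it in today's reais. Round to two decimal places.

Price-level factor over 7 years: 1.031 × 1.028 × 1.057 × 1.0496 × 1.0595 × 1.044 × 1.044 ≈ 1.3578523482.
Purchasing power today: R$584,854 divided by that factor.

R$430,719.88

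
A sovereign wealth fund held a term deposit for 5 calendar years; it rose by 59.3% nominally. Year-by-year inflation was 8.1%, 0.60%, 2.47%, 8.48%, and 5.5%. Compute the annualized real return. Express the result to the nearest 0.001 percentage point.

4.549%

Cumulative inflation factor: 1.081 × 1.0060 × 1.0247 × 1.0848 × 1.055 ≈ 1.27533.
Nominal growth factor: 1.59300. Real growth factor = 1.59300 / 1.27533 ≈ 1.24909.
Annualized: 1.24909^(1/5) − 1 ≈ 0.04549.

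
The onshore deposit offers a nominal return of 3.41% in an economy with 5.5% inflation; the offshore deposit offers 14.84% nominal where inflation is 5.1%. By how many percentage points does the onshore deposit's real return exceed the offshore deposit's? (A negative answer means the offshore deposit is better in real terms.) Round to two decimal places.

-11.25

The onshore deposit real return: 1.0341/1.055 − 1 = -1.981%.
The offshore deposit real return: 1.1484/1.051 − 1 = 9.267%.
Difference: -1.981 − 9.267 = -11.248 pp.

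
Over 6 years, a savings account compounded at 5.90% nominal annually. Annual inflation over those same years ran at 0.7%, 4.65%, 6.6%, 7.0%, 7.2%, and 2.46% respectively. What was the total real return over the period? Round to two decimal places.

Cumulative inflation factor: 1.007 × 1.0465 × 1.066 × 1.070 × 1.072 × 1.0246 ≈ 1.32026.
Nominal growth factor: 1.41051. Real growth factor = 1.41051 / 1.32026 ≈ 1.06836.
Total real return ≈ 6.8358%.

6.84%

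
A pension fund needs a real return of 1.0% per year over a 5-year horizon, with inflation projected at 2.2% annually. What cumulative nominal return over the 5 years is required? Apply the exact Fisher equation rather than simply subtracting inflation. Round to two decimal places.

Required annual nominal rate: (1+1.0%)(1+2.2%) − 1 = 3.222%.
Cumulative over 5 years: (1 + 0.03222)^5 − 1 ≈ 0.17182.

17.18%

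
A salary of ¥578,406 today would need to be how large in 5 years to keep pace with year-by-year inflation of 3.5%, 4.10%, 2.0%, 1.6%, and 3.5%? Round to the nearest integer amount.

Cumulative price-level factor: 1.035 × 1.0410 × 1.020 × 1.016 × 1.035 ≈ 1.1556472996.
Multiplying ¥578,406 by the price-level factor gives the future nominal sum.

¥668,433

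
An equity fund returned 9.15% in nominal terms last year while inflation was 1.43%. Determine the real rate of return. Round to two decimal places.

Real return via the Fisher equation: (1 + 9.15%)/(1 + 1.43%) − 1 = 1.0915/1.0143 − 1 ≈ 0.07611.

7.61%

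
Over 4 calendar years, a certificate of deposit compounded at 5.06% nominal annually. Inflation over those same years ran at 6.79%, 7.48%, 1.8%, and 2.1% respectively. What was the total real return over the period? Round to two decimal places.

Cumulative inflation factor: 1.0679 × 1.0748 × 1.018 × 1.021 ≈ 1.19298.
Nominal growth factor: 1.21829. Real growth factor = 1.21829 / 1.19298 ≈ 1.02122.
Total real return ≈ 2.1216%.

2.12%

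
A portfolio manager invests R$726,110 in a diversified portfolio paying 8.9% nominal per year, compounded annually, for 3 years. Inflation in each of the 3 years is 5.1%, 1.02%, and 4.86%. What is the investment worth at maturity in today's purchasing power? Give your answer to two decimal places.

R$842,298.69

Nominal value at maturity: R$726,110 × (1 + 8.9%)^3 ≈ R$937,747.81.
Price-level factor over 3 years: 1.051 × 1.0102 × 1.0486 ≈ 1.1133198017.
Dividing the nominal maturity value by the price-level factor gives the value in today's money.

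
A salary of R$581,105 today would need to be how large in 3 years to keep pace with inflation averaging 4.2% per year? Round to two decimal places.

R$657,442.49

Cumulative price-level factor: (1+4.2%)^3 = 1.131366088.
Multiplying R$581,105 by the price-level factor gives the future nominal sum.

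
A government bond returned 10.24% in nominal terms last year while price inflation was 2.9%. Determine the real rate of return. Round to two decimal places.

Real return via the Fisher equation: (1 + 10.24%)/(1 + 2.9%) − 1 = 1.1024/1.029 − 1 ≈ 0.07133.

7.13%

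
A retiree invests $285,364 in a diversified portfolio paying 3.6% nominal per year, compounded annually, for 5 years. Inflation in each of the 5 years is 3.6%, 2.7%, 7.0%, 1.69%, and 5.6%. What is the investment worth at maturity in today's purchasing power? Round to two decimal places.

$278,574.79

Nominal value at maturity: $285,364 × (1 + 3.6%)^5 ≈ $340,563.39.
Price-level factor over 5 years: 1.036 × 1.027 × 1.070 × 1.0169 × 1.056 ≈ 1.2225204770.
Dividing the nominal maturity value by the price-level factor gives the value in today's money.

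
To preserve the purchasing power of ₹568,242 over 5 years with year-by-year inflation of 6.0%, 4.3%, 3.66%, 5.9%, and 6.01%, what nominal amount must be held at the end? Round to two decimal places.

₹731,101.21

Cumulative price-level factor: 1.060 × 1.043 × 1.0366 × 1.059 × 1.0601 ≈ 1.2866018538.
The nominal amount required is ₹568,242 scaled up by that factor.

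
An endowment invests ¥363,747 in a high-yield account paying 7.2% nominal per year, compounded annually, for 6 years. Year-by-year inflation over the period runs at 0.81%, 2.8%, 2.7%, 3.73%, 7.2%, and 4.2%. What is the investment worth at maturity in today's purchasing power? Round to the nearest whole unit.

Nominal value at maturity: ¥363,747 × (1 + 7.2%)^6 ≈ ¥552,037.
Price-level factor over 6 years: 1.0081 × 1.028 × 1.027 × 1.0373 × 1.072 × 1.042 ≈ 1.2332015310.
Dividing the nominal maturity value by the price-level factor gives the value in today's money.

¥447,645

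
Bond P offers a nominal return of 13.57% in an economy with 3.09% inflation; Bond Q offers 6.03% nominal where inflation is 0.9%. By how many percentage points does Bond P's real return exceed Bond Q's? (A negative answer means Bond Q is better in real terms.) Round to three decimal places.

5.082

Bond P real return: 1.1357/1.0309 − 1 = 10.1659%.
Bond Q real return: 1.0603/1.009 − 1 = 5.0842%.
Difference: 10.1659 − 5.0842 = 5.0817 pp.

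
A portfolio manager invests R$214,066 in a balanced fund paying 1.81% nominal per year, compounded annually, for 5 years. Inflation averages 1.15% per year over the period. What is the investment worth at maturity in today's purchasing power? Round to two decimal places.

Nominal value at maturity: R$214,066 × (1 + 1.81%)^5 ≈ R$234,153.08.
Price-level factor over 5 years: (1 + 1.15%)^5 ≈ 1.0588377964.
The maturity value deflated by that factor is the answer in today's purchasing power.

R$221,141.60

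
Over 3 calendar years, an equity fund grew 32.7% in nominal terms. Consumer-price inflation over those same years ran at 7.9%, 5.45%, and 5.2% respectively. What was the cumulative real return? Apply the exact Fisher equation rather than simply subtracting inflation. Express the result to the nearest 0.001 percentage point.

10.863%

Cumulative inflation factor: 1.079 × 1.0545 × 1.052 ≈ 1.19697.
Nominal growth factor: 1.32700. Real growth factor = 1.32700 / 1.19697 ≈ 1.10863.
Total real return ≈ 10.8631%.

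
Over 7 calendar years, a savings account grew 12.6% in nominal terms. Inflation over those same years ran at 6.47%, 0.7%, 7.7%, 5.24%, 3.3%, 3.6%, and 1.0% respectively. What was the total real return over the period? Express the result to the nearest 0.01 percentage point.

Cumulative inflation factor: 1.0647 × 1.007 × 1.077 × 1.0524 × 1.033 × 1.036 × 1.010 ≈ 1.31351.
Nominal growth factor: 1.12600. Real growth factor = 1.12600 / 1.31351 ≈ 0.85724.
Total real return ≈ -14.2758%.

-14.28%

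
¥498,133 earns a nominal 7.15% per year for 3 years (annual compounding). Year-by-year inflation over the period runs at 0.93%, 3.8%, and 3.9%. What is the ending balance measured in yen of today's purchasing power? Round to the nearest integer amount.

Nominal value at maturity: ¥498,133 × (1 + 7.15%)^3 ≈ ¥612,804.
Price-level factor over 3 years: 1.0093 × 1.038 × 1.039 = 1.0885118826.
The maturity value deflated by that factor is the answer in today's purchasing power.

¥562,974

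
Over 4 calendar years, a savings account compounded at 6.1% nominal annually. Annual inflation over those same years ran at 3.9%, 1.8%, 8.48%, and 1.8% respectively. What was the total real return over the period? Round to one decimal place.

8.5%

Cumulative inflation factor: 1.039 × 1.018 × 1.0848 × 1.018 ≈ 1.16805.
Nominal growth factor: 1.26725. Real growth factor = 1.26725 / 1.16805 ≈ 1.08493.
Total real return ≈ 8.4928%.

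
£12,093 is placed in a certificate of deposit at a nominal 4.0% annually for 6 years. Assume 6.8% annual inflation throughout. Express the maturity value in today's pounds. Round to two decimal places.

£10,311.14

Nominal value at maturity: £12,093 × (1 + 4.0%)^6 ≈ £15,301.50.
Price-level factor over 6 years: (1 + 6.8%)^6 ≈ 1.4839781831.
The maturity value deflated by that factor is the answer in today's purchasing power.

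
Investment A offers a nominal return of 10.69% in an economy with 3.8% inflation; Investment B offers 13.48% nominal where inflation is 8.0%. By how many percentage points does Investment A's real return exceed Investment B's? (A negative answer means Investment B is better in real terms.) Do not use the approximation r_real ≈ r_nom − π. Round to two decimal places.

1.56

Investment A real return: 1.1069/1.038 − 1 = 6.638%.
Investment B real return: 1.1348/1.080 − 1 = 5.074%.
Difference: 6.638 − 5.074 = 1.564 pp.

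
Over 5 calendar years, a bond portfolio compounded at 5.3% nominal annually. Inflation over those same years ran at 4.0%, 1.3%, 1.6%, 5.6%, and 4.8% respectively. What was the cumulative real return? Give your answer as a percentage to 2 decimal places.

Cumulative inflation factor: 1.040 × 1.013 × 1.016 × 1.056 × 1.048 ≈ 1.18457.
Nominal growth factor: 1.29462. Real growth factor = 1.29462 / 1.18457 ≈ 1.09290.
Total real return ≈ 9.2899%.

9.29%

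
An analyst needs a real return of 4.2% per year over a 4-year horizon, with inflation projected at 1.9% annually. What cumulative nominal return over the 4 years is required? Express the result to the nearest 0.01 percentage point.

27.11%

Required annual nominal rate: (1+4.2%)(1+1.9%) − 1 = 6.1798%.
Cumulative over 4 years: (1 + 0.061798)^4 − 1 ≈ 0.27106.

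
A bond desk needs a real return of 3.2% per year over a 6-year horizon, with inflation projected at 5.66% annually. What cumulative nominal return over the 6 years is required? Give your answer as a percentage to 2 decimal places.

68.09%

Required annual nominal rate: (1+3.2%)(1+5.66%) − 1 = 9.04112%.
Cumulative over 6 years: (1 + 0.0904112)^6 − 1 ≈ 0.68090.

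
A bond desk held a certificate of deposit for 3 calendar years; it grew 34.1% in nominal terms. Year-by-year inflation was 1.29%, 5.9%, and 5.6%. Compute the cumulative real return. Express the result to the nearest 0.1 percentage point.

18.4%

Cumulative inflation factor: 1.0129 × 1.059 × 1.056 ≈ 1.13273.
Nominal growth factor: 1.34100. Real growth factor = 1.34100 / 1.13273 ≈ 1.18387.
Total real return ≈ 18.3865%.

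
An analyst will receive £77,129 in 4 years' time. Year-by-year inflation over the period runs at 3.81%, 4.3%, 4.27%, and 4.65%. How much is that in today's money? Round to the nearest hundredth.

Price-level factor over 4 years: 1.0381 × 1.043 × 1.0427 × 1.0465 ≈ 1.1814683874.
Purchasing power today: £77,129 divided by that factor.

£65,282.32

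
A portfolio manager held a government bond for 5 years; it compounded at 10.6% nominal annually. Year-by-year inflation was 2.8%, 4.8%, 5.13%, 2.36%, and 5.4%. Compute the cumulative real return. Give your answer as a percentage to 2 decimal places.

35.43%

Cumulative inflation factor: 1.028 × 1.048 × 1.0513 × 1.0236 × 1.054 ≈ 1.22195.
Nominal growth factor: 1.65491. Real growth factor = 1.65491 / 1.22195 ≈ 1.35433.
Total real return ≈ 35.4327%.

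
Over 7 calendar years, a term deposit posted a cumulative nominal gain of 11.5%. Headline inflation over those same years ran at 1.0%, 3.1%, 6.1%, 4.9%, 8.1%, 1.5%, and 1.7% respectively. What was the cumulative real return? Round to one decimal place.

Cumulative inflation factor: 1.010 × 1.031 × 1.061 × 1.049 × 1.081 × 1.015 × 1.017 ≈ 1.29325.
Nominal growth factor: 1.11500. Real growth factor = 1.11500 / 1.29325 ≈ 0.86217.
Total real return ≈ -13.7833%.

-13.8%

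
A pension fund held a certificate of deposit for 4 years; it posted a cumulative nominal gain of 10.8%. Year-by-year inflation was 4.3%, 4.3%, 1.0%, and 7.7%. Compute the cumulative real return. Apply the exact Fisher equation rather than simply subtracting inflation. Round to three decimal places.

-6.366%

Cumulative inflation factor: 1.043 × 1.043 × 1.010 × 1.077 ≈ 1.18333.
Nominal growth factor: 1.10800. Real growth factor = 1.10800 / 1.18333 ≈ 0.93634.
Total real return ≈ -6.3659%.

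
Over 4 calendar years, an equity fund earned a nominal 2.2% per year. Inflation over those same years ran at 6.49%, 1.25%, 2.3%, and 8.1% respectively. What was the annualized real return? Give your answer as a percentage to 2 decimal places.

Cumulative inflation factor: 1.0649 × 1.0125 × 1.023 × 1.081 ≈ 1.19235.
Nominal growth factor: 1.09095. Real growth factor = 1.09095 / 1.19235 ≈ 0.91495.
Annualized: 0.91495^(1/4) − 1 ≈ -0.02198.

-2.20%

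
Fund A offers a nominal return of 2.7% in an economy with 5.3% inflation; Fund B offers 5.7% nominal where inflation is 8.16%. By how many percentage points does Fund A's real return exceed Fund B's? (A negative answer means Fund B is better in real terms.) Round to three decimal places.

-0.195

Fund A real return: 1.027/1.053 − 1 = -2.4691%.
Fund B real return: 1.057/1.0816 − 1 = -2.2744%.
Difference: -2.4691 − (-2.2744) = -0.1947 pp.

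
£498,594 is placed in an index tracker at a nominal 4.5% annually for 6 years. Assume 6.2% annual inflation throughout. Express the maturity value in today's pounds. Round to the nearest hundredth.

£452,582.43

Nominal value at maturity: £498,594 × (1 + 4.5%)^6 ≈ £649,299.08.
Price-level factor over 6 years: (1 + 6.2%)^6 ≈ 1.4346537586.
Dividing the nominal maturity value by the price-level factor gives the value in today's money.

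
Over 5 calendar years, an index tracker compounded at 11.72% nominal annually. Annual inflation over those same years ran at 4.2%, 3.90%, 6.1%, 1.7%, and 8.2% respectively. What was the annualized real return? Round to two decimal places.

Cumulative inflation factor: 1.042 × 1.0390 × 1.061 × 1.017 × 1.082 ≈ 1.26400.
Nominal growth factor: 1.74042. Real growth factor = 1.74042 / 1.26400 ≈ 1.37692.
Annualized: 1.37692^(1/5) − 1 ≈ 0.06606.

6.61%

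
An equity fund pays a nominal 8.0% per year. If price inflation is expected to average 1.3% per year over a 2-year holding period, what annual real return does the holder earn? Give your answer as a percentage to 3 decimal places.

6.614%

With constant rates the annual real return is the same each year: (1+8.0%)/(1+1.3%) − 1 = 0.06614.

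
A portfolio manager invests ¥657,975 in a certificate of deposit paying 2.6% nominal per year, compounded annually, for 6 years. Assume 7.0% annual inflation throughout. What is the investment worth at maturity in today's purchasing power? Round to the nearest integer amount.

Nominal value at maturity: ¥657,975 × (1 + 2.6%)^6 ≈ ¥767,527.
Price-level factor over 6 years: (1 + 7.0%)^6 ≈ 1.5007303518.
The maturity value deflated by that factor is the answer in today's purchasing power.

¥511,436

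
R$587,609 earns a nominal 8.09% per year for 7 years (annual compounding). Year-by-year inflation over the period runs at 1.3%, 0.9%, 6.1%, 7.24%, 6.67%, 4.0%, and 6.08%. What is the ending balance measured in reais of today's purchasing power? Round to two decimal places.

Nominal value at maturity: R$587,609 × (1 + 8.09%)^7 ≈ R$1,012,947.78.
Price-level factor over 7 years: 1.013 × 1.009 × 1.061 × 1.0724 × 1.0667 × 1.040 × 1.0608 ≈ 1.3686170506.
Dividing the nominal maturity value by the price-level factor gives the value in today's money.

R$740,125.06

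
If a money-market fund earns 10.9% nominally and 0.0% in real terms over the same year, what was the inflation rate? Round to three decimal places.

From (1+r_nom) = (1+r_real)(1+π), we get 1+π = (1 + 10.9%)/(1 + 0.0%) = 1.109/1.000 ≈ 1.10900.
So π ≈ 10.9000%.

10.900%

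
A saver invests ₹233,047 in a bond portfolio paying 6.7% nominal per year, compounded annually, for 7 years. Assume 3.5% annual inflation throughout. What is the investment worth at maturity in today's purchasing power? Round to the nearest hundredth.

Nominal value at maturity: ₹233,047 × (1 + 6.7%)^7 ≈ ₹366,939.49.
Price-level factor over 7 years: (1 + 3.5%)^7 ≈ 1.2722792628.
Dividing the nominal maturity value by the price-level factor gives the value in today's money.

₹288,411.12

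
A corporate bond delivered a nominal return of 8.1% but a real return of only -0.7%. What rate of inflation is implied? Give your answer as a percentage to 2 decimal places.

8.86%

From (1+r_nom) = (1+r_real)(1+π), we get 1+π = (1 + 8.1%)/(1 − 0.7%) = 1.081/0.993 ≈ 1.08862.
So π ≈ 8.8620%.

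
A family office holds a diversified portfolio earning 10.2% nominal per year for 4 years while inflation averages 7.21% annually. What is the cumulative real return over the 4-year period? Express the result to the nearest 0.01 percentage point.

11.63%

The annual real rate is (1+10.2%)/(1+7.21%) − 1 = 2.7889%.
Compounded over 4 years: (1 + 0.027889)^4 − 1 ≈ 0.11631.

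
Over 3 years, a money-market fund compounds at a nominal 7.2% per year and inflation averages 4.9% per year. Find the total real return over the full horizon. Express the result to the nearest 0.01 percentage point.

6.72%

The annual real rate is (1+7.2%)/(1+4.9%) − 1 = 2.1926%.
Compounded over 3 years: (1 + 0.021926)^3 − 1 ≈ 0.06723.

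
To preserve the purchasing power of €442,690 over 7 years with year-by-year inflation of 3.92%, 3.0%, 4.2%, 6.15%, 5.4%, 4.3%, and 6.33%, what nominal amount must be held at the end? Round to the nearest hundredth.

Cumulative price-level factor: 1.0392 × 1.030 × 1.042 × 1.0615 × 1.054 × 1.043 × 1.0633 ≈ 1.3839003317.
The nominal amount required is €442,690 scaled up by that factor.

€612,638.84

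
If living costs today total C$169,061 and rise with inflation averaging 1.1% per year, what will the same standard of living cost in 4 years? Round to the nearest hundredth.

C$176,623.32

Cumulative price-level factor: (1+1.1%)^4 ≈ 1.0447313386.
Multiplying C$169,061 by the price-level factor gives the future nominal sum.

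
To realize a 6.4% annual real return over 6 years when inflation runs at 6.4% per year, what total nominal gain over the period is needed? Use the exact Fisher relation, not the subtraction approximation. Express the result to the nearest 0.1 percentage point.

Required annual nominal rate: (1+6.4%)(1+6.4%) − 1 = 13.2096%.
Cumulative over 6 years: (1 + 0.132096)^6 − 1 ≈ 1.10523.

110.5%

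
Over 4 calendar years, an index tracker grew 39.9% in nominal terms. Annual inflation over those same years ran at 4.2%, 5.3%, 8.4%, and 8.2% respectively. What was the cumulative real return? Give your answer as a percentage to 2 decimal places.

Cumulative inflation factor: 1.042 × 1.053 × 1.084 × 1.082 ≈ 1.28692.
Nominal growth factor: 1.39900. Real growth factor = 1.39900 / 1.28692 ≈ 1.08709.
Total real return ≈ 8.7089%.

8.71%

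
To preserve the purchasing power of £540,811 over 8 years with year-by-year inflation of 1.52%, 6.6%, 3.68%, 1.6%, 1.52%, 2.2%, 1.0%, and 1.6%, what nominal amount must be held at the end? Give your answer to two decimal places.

Cumulative price-level factor: 1.0152 × 1.066 × 1.0368 × 1.016 × 1.0152 × 1.022 × 1.010 × 1.016 ≈ 1.2137104658.
Multiplying £540,811 by the price-level factor gives the future nominal sum.

£656,387.97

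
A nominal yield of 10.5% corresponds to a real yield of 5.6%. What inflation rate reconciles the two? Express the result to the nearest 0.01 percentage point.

4.64%

From (1+r_nom) = (1+r_real)(1+π), we get 1+π = (1 + 10.5%)/(1 + 5.6%) = 1.105/1.056 ≈ 1.04640.
So π ≈ 4.6402%.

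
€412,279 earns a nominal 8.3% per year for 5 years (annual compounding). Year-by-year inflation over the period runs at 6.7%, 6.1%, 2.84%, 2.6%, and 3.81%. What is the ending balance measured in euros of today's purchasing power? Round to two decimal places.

€495,341.91

Nominal value at maturity: €412,279 × (1 + 8.3%)^5 ≈ €614,233.50.
Price-level factor over 5 years: 1.067 × 1.061 × 1.0284 × 1.026 × 1.0381 ≈ 1.2400192384.
The maturity value deflated by that factor is the answer in today's purchasing power.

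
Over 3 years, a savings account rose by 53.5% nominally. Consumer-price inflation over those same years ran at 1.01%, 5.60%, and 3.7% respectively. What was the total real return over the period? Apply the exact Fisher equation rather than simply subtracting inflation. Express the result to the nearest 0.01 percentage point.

Cumulative inflation factor: 1.0101 × 1.0560 × 1.037 ≈ 1.10613.
Nominal growth factor: 1.53500. Real growth factor = 1.53500 / 1.10613 ≈ 1.38772.
Total real return ≈ 38.7718%.

38.77%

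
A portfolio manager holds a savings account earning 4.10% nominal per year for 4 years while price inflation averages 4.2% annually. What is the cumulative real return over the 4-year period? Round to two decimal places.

The annual real rate is (1+4.10%)/(1+4.2%) − 1 = -0.0960%.
Compounded over 4 years: (1 + -0.000960)^4 − 1 ≈ -0.00383.

-0.38%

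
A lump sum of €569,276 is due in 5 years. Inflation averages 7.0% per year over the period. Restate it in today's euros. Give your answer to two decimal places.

€405,885.92

Price-level factor over 5 years: (1 + 7.0%)^5 = 1.4025517307.
Purchasing power today: €569,276 divided by that factor.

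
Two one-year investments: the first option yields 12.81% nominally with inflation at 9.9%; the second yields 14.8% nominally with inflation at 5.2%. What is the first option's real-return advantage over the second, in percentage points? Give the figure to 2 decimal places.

The first option real return: 1.1281/1.099 − 1 = 2.648%.
The second real return: 1.148/1.052 − 1 = 9.125%.
Difference: 2.648 − 9.125 = -6.477 pp.

-6.48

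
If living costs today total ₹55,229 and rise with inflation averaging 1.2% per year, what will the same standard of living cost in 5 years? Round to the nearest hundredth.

₹58,623.23

Cumulative price-level factor: (1+1.2%)^5 ≈ 1.0614573839.
The nominal amount required is ₹55,229 scaled up by that factor.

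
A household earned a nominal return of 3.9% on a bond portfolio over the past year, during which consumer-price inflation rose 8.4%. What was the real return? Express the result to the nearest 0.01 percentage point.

-4.15%

Real return via the Fisher equation: (1 + 3.9%)/(1 + 8.4%) − 1 = 1.039/1.084 − 1 ≈ -0.04151.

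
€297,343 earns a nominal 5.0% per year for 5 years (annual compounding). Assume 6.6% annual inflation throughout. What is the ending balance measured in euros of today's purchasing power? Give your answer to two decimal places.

€275,688.21

Nominal value at maturity: €297,343 × (1 + 5.0%)^5 ≈ €379,493.39.
Price-level factor over 5 years: (1 + 6.6%)^5 ≈ 1.3765310860.
Dividing the nominal maturity value by the price-level factor gives the value in today's money.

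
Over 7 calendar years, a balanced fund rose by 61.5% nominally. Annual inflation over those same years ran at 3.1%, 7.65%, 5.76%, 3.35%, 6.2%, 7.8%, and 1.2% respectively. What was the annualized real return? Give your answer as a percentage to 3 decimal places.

Cumulative inflation factor: 1.031 × 1.0765 × 1.0576 × 1.0335 × 1.062 × 1.078 × 1.012 ≈ 1.40549.
Nominal growth factor: 1.61500. Real growth factor = 1.61500 / 1.40549 ≈ 1.14906.
Annualized: 1.14906^(1/7) − 1 ≈ 0.02005.

2.005%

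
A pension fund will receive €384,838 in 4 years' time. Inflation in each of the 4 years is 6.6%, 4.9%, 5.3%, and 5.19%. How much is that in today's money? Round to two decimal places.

Price-level factor over 4 years: 1.066 × 1.049 × 1.053 × 1.0519 ≈ 1.2386126729.
Purchasing power today: €384,838 divided by that factor.

€310,700.84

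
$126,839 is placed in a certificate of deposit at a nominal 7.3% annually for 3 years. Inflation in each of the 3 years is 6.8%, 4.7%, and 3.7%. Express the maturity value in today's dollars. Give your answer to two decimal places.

$135,131.09

Nominal value at maturity: $126,839 × (1 + 7.3%)^3 ≈ $156,693.86.
Price-level factor over 3 years: 1.068 × 1.047 × 1.037 = 1.159569252.
Dividing the nominal maturity value by the price-level factor gives the value in today's money.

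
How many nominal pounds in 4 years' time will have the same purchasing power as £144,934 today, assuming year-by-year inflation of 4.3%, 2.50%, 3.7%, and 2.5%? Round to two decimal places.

Cumulative price-level factor: 1.043 × 1.0250 × 1.037 × 1.025 ≈ 1.1363465444.
The nominal amount required is £144,934 scaled up by that factor.

£164,695.25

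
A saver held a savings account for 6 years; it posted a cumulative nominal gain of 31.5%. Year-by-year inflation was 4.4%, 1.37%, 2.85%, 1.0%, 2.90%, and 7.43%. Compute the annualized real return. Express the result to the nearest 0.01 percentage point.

Cumulative inflation factor: 1.044 × 1.0137 × 1.0285 × 1.010 × 1.0290 × 1.0743 ≈ 1.21528.
Nominal growth factor: 1.31500. Real growth factor = 1.31500 / 1.21528 ≈ 1.08205.
Annualized: 1.08205^(1/6) − 1 ≈ 0.01323.

1.32%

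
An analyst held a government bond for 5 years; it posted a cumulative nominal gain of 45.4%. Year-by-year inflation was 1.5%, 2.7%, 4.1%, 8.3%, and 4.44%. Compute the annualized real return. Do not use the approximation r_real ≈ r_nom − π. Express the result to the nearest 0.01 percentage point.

Cumulative inflation factor: 1.015 × 1.027 × 1.041 × 1.083 × 1.0444 ≈ 1.22739.
Nominal growth factor: 1.45400. Real growth factor = 1.45400 / 1.22739 ≈ 1.18463.
Annualized: 1.18463^(1/5) − 1 ≈ 0.03447.

3.45%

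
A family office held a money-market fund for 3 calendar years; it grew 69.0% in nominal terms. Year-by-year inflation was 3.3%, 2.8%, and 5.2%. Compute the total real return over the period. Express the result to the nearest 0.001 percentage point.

51.279%

Cumulative inflation factor: 1.033 × 1.028 × 1.052 ≈ 1.11714.
Nominal growth factor: 1.69000. Real growth factor = 1.69000 / 1.11714 ≈ 1.51279.
Total real return ≈ 51.2786%.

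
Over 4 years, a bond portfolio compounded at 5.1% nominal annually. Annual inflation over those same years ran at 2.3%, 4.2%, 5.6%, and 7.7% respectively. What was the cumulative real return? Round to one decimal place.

0.6%

Cumulative inflation factor: 1.023 × 1.042 × 1.056 × 1.077 ≈ 1.21234.
Nominal growth factor: 1.22014. Real growth factor = 1.22014 / 1.21234 ≈ 1.00644.
Total real return ≈ 0.6440%.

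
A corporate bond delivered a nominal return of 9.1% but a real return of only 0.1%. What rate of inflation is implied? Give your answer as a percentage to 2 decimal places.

8.99%

From (1+r_nom) = (1+r_real)(1+π), we get 1+π = (1 + 9.1%)/(1 + 0.1%) = 1.091/1.001 ≈ 1.08991.
So π ≈ 8.9910%.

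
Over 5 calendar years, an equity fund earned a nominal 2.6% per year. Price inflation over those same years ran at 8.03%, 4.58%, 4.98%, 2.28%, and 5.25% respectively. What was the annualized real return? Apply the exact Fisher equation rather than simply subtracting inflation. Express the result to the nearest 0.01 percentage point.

Cumulative inflation factor: 1.0803 × 1.0458 × 1.0498 × 1.0228 × 1.0525 ≈ 1.27677.
Nominal growth factor: 1.13694. Real growth factor = 1.13694 / 1.27677 ≈ 0.89048.
Annualized: 0.89048^(1/5) − 1 ≈ -0.02293.

-2.29%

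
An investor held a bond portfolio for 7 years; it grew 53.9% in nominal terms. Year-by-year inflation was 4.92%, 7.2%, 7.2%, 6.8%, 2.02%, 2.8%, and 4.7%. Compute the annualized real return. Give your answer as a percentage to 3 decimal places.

1.218%

Cumulative inflation factor: 1.0492 × 1.072 × 1.072 × 1.068 × 1.0202 × 1.028 × 1.047 ≈ 1.41398.
Nominal growth factor: 1.53900. Real growth factor = 1.53900 / 1.41398 ≈ 1.08841.
Annualized: 1.08841^(1/7) − 1 ≈ 0.01218.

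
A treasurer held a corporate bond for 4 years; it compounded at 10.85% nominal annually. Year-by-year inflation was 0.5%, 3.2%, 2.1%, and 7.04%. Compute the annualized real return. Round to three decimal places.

Cumulative inflation factor: 1.005 × 1.032 × 1.021 × 1.0704 ≈ 1.13349.
Nominal growth factor: 1.50988. Real growth factor = 1.50988 / 1.13349 ≈ 1.33206.
Annualized: 1.33206^(1/4) − 1 ≈ 0.07431.

7.431%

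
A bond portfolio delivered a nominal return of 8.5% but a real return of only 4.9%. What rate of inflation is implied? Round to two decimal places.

From (1+r_nom) = (1+r_real)(1+π), we get 1+π = (1 + 8.5%)/(1 + 4.9%) = 1.085/1.049 ≈ 1.03432.
So π ≈ 3.4318%.

3.43%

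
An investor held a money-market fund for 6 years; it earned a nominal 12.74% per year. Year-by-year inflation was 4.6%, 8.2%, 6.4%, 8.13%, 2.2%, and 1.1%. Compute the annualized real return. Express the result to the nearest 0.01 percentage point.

Cumulative inflation factor: 1.046 × 1.082 × 1.064 × 1.0813 × 1.022 × 1.011 ≈ 1.34539.
Nominal growth factor: 2.05337. Real growth factor = 2.05337 / 1.34539 ≈ 1.52623.
Annualized: 1.52623^(1/6) − 1 ≈ 0.07301.

7.30%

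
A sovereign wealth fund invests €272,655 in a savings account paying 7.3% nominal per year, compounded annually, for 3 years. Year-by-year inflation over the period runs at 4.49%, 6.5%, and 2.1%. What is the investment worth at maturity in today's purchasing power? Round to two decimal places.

Nominal value at maturity: €272,655 × (1 + 7.3%)^3 ≈ €336,831.45.
Price-level factor over 3 years: 1.0449 × 1.065 × 1.021 = 1.1361876885.
Dividing the nominal maturity value by the price-level factor gives the value in today's money.

€296,457.58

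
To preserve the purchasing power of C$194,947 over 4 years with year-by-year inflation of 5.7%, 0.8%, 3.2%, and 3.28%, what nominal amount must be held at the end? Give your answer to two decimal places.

C$221,384.90

Cumulative price-level factor: 1.057 × 1.008 × 1.032 × 1.0328 ≈ 1.1356158514.
Multiplying C$194,947 by the price-level factor gives the future nominal sum.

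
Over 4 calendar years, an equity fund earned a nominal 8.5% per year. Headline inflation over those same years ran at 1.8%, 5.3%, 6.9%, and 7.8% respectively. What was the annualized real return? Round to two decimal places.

Cumulative inflation factor: 1.018 × 1.053 × 1.069 × 1.078 ≈ 1.23530.
Nominal growth factor: 1.38586. Real growth factor = 1.38586 / 1.23530 ≈ 1.12188.
Annualized: 1.12188^(1/4) − 1 ≈ 0.02917.

2.92%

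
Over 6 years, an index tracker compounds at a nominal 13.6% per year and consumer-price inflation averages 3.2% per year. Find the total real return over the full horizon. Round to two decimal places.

The annual real rate is (1+13.6%)/(1+3.2%) − 1 = 10.0775%.
Compounded over 6 years: (1 + 0.100775)^6 − 1 ≈ 0.77906.

77.91%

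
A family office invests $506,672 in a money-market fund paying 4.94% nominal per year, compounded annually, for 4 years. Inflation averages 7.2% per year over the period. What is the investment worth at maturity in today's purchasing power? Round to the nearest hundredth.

$465,277.45

Nominal value at maturity: $506,672 × (1 + 4.94%)^4 ≈ $614,456.50.
Price-level factor over 4 years: (1 + 7.2%)^4 ≈ 1.3206238659.
Dividing the nominal maturity value by the price-level factor gives the value in today's money.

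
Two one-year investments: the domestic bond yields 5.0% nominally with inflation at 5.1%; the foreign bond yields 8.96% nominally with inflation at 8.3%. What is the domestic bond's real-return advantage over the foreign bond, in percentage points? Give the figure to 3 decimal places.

The domestic bond real return: 1.050/1.051 − 1 = -0.0951%.
The foreign bond real return: 1.0896/1.083 − 1 = 0.6094%.
Difference: -0.0951 − 0.6094 = -0.7045 pp.

-0.705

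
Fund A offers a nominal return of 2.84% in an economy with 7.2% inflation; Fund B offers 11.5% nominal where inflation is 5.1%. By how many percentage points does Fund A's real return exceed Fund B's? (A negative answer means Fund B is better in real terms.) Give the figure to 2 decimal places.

-10.16

Fund A real return: 1.0284/1.072 − 1 = -4.067%.
Fund B real return: 1.115/1.051 − 1 = 6.089%.
Difference: -4.067 − 6.089 = -10.156 pp.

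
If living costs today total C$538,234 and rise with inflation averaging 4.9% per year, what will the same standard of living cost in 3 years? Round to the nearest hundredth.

Cumulative price-level factor: (1+4.9%)^3 = 1.154320649.
The nominal amount required is C$538,234 scaled up by that factor.

C$621,294.62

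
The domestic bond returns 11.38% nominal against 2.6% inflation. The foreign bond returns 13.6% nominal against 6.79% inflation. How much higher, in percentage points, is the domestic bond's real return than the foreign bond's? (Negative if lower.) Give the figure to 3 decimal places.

2.181

The domestic bond real return: 1.1138/1.026 − 1 = 8.5575%.
The foreign bond real return: 1.136/1.0679 − 1 = 6.3770%.
Difference: 8.5575 − 6.3770 = 2.1805 pp.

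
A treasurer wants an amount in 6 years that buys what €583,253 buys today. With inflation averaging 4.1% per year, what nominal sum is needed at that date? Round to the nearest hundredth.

€742,269.06

Cumulative price-level factor: (1+4.1%)^6 ≈ 1.2726365063.
Multiplying €583,253 by the price-level factor gives the future nominal sum.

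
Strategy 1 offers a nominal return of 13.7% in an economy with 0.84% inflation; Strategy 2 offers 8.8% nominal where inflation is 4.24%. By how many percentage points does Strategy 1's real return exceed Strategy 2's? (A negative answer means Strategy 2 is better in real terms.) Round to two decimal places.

8.38

Strategy 1 real return: 1.137/1.0084 − 1 = 12.753%.
Strategy 2 real return: 1.088/1.0424 − 1 = 4.375%.
Difference: 12.753 − 4.375 = 8.378 pp.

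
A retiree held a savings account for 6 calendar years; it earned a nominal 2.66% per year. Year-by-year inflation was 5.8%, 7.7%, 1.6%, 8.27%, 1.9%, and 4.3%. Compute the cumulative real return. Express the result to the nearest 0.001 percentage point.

Cumulative inflation factor: 1.058 × 1.077 × 1.016 × 1.0827 × 1.019 × 1.043 ≈ 1.33218.
Nominal growth factor: 1.17060. Real growth factor = 1.17060 / 1.33218 ≈ 0.87871.
Total real return ≈ -12.1289%.

-12.129%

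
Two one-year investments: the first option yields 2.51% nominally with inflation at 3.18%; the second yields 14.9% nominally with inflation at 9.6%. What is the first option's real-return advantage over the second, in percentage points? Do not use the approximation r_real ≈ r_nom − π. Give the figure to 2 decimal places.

The first option real return: 1.0251/1.0318 − 1 = -0.649%.
The second real return: 1.149/1.096 − 1 = 4.836%.
Difference: -0.649 − 4.836 = -5.485 pp.

-5.49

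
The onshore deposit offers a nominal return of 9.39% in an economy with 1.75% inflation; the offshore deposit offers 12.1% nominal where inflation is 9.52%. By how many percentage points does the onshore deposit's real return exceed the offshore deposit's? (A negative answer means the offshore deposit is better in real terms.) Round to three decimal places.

5.153

The onshore deposit real return: 1.0939/1.0175 − 1 = 7.5086%.
The offshore deposit real return: 1.121/1.0952 − 1 = 2.3557%.
Difference: 7.5086 − 2.3557 = 5.1529 pp.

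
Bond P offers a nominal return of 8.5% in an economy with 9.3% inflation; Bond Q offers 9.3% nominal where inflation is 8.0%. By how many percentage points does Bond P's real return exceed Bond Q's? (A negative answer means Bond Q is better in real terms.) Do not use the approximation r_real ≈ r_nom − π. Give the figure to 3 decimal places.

-1.936

Bond P real return: 1.085/1.093 − 1 = -0.7319%.
Bond Q real return: 1.093/1.080 − 1 = 1.2037%.
Difference: -0.7319 − 1.2037 = -1.9356 pp.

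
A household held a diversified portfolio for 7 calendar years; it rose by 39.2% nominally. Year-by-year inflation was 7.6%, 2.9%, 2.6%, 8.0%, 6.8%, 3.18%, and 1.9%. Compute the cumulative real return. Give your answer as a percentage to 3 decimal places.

Cumulative inflation factor: 1.076 × 1.029 × 1.026 × 1.080 × 1.068 × 1.0318 × 1.019 ≈ 1.37765.
Nominal growth factor: 1.39200. Real growth factor = 1.39200 / 1.37765 ≈ 1.01041.
Total real return ≈ 1.0414%.

1.041%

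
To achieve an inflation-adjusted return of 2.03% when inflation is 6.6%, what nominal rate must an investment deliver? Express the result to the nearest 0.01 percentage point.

By the Fisher equation, 1 + r_nom = (1 + 2.03%)(1 + 6.6%) = 1.0203 × 1.066 = 1.0876398.
So r_nom = 8.76398%.

8.76%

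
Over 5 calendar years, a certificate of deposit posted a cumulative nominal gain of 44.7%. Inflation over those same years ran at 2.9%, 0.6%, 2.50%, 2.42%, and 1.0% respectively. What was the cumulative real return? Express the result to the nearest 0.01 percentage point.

Cumulative inflation factor: 1.029 × 1.006 × 1.0250 × 1.0242 × 1.010 ≈ 1.09760.
Nominal growth factor: 1.44700. Real growth factor = 1.44700 / 1.09760 ≈ 1.31833.
Total real return ≈ 31.8333%.

31.83%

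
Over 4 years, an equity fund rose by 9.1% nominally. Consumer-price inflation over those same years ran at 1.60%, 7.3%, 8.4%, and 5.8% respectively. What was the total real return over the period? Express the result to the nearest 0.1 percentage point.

-12.7%

Cumulative inflation factor: 1.0160 × 1.073 × 1.084 × 1.058 ≈ 1.25028.
Nominal growth factor: 1.09100. Real growth factor = 1.09100 / 1.25028 ≈ 0.87260.
Total real return ≈ -12.7398%.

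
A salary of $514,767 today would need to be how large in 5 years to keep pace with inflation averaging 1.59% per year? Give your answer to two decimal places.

Cumulative price-level factor: (1+1.59%)^5 ≈ 1.0820686174.
The nominal amount required is $514,767 scaled up by that factor.

$557,013.22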